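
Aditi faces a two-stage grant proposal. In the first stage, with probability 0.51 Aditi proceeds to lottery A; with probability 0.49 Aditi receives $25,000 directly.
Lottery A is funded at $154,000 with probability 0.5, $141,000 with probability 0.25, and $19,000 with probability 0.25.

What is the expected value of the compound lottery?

$71,920

EV(A) = 0.5 × 154000 + 0.25 × 141000 + 0.25 × 19000 = 77000 + 35250 + 4750 = 117000
Branch B: 25000 (certain)
Overall = 0.51 × 117000 + 0.49 × 25000 = 59670 + 12250 = 71920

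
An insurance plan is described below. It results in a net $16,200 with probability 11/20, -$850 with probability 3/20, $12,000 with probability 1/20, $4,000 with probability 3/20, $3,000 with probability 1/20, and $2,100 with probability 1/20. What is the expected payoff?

EV = 11/20 × 16200 + 3/20 × (-850) + 1/20 × 12000 + 3/20 × 4000 + 1/20 × 3000 + 1/20 × 2100 = 8910 − 127.5 + 600 + 600 + 150 + 105 = 10237.5

$10,237.50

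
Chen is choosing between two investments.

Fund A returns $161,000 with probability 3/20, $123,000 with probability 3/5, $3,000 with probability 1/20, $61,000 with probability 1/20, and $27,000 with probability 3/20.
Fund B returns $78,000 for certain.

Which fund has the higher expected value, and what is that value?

Fund A = 3/20 × 161000 + 3/5 × 123000 + 1/20 × 3000 + 1/20 × 61000 + 3/20 × 27000 = 24150 + 73800 + 150 + 3050 + 4050 = 105200
Fund B: 78000 (certain)

Fund A ($105,200)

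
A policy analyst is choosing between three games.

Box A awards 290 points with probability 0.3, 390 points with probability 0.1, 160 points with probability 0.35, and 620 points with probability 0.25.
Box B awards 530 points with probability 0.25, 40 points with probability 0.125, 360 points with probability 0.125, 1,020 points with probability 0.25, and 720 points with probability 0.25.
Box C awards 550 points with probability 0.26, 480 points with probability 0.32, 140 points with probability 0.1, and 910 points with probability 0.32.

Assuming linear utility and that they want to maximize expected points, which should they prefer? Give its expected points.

Box A = 0.3 × 290 + 0.1 × 390 + 0.35 × 160 + 0.25 × 620 = 87 + 39 + 56 + 155 = 337
Box B = 0.25 × 530 + 0.125 × 40 + 0.125 × 360 + 0.25 × 1020 + 0.25 × 720 = 132.5 + 5 + 45 + 255 + 180 = 617.5
Box C = 0.26 × 550 + 0.32 × 480 + 0.1 × 140 + 0.32 × 910 = 143 + 153.6 + 14 + 291.2 = 601.8

Box B (617.5 points)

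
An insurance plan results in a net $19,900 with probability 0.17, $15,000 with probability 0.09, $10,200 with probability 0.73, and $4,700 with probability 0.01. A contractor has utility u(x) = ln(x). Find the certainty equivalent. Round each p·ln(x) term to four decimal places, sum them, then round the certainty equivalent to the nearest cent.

E[u] = 0.17·ln(19900) + 0.09·ln(15000) + 0.73·ln(10200) + 0.01·ln(4700) = 1.6827 + 0.8654 + 6.7380 + 0.0846 = 9.3707
CE = e^9.3707 ≈ 11739.33

$11,739.33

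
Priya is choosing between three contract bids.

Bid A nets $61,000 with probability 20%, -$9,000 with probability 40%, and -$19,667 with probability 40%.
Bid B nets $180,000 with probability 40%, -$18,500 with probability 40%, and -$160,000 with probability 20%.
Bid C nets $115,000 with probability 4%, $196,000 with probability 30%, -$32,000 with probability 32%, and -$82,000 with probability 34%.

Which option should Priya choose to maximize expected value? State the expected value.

Bid A = 0.2 × 61000 + 0.4 × (-9000) + 0.4 × (-19667) = 12200 − 3600 − 7866.8 = 733.2
Bid B = 0.4 × 180000 + 0.4 × (-18500) + 0.2 × (-160000) = 72000 − 7400 − 32000 = 32600
Bid C = 0.04 × 115000 + 0.3 × 196000 + 0.32 × (-32000) + 0.34 × (-82000) = 4600 + 58800 − 10240 − 27880 = 25280

Bid B ($32,600)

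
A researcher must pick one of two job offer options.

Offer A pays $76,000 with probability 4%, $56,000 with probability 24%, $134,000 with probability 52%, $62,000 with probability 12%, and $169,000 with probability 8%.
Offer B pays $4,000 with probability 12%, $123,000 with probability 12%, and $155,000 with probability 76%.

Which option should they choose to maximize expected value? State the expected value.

Offer B ($133,040)

Offer A = 0.04 × 76000 + 0.24 × 56000 + 0.52 × 134000 + 0.12 × 62000 + 0.08 × 169000 = 3040 + 13440 + 69680 + 7440 + 13520 = 107120
Offer B = 0.12 × 4000 + 0.12 × 123000 + 0.76 × 155000 = 480 + 14760 + 117800 = 133040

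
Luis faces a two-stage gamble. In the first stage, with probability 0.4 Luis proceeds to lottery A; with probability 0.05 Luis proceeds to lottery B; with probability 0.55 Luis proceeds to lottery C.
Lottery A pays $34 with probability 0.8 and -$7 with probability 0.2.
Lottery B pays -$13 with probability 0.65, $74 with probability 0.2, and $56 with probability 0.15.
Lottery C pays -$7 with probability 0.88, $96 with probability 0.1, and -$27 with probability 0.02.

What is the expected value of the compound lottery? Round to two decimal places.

$12.65

EV(A) = 0.8 × 34 + 0.2 × (-7) = 27.2 − 1.4 = 25.8
EV(B) = 0.65 × (-13) + 0.2 × 74 + 0.15 × 56 = -8.45 + 14.8 + 8.4 = 14.75
EV(C) = 0.88 × (-7) + 0.1 × 96 + 0.02 × (-27) = -6.16 + 9.6 − 0.54 = 2.9
Overall = 0.4 × 25.8 + 0.05 × 14.75 + 0.55 × 2.9 = 10.32 + 0.7375 + 1.595 = 12.6525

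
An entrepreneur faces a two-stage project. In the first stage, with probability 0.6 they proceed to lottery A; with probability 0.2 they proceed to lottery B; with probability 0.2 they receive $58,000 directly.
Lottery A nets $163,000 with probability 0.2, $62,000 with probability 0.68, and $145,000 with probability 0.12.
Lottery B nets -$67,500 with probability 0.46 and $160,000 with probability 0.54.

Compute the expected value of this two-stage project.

EV(A) = 0.2 × 163000 + 0.68 × 62000 + 0.12 × 145000 = 32600 + 42160 + 17400 = 92160
EV(B) = 0.46 × (-67500) + 0.54 × 160000 = -31050 + 86400 = 55350
Branch C: 58000 (certain)
Overall = 0.6 × 92160 + 0.2 × 55350 + 0.2 × 58000 = 55296 + 11070 + 11600 = 77966

$77,966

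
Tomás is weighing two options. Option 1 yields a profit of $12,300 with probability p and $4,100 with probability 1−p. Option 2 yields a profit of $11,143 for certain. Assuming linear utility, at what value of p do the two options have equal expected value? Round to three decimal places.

p = 0.859

p·12300 + (1−p)·4100 = 11143
8200p + 4100 = 11143
p = (11143 − 4100) / 8200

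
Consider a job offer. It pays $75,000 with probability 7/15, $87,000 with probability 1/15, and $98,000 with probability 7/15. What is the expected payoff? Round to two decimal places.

EV = 7/15 × 75000 + 1/15 × 87000 + 7/15 × 98000 = 35000 + 5800 + 45733.3333 = 86533.3333

$86,533.33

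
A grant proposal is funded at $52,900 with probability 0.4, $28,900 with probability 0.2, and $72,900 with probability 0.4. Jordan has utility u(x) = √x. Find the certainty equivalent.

$54,756

E[u] = 0.4·√52900 + 0.2·√28900 + 0.4·√72900 = 0.4·230 + 0.2·170 + 0.4·270 = 234
CE = (234)² = 54756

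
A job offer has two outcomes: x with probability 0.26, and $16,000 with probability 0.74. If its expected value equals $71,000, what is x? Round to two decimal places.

x = $227,538.46

0.26·x + 0.74·16000 = 71000
0.26·x = 71000 − 11840 = 59160
x = 59160 / 0.26 = 227538.4615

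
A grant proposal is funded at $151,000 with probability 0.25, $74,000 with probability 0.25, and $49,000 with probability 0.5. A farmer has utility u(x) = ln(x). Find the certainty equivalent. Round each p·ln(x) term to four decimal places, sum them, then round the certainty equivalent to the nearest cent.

E[u] = 0.25·ln(151000) + 0.25·ln(74000) + 0.5·ln(49000) = 2.9813 + 2.8030 + 5.3998 = 11.1841
CE = e^11.1841 ≈ 71976.86

$71,976.86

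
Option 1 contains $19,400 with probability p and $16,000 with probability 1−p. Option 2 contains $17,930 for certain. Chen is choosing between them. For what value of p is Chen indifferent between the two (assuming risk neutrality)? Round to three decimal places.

p·19400 + (1−p)·16000 = 17930
3400p + 16000 = 17930
p = (17930 − 16000) / 3400

p = 0.568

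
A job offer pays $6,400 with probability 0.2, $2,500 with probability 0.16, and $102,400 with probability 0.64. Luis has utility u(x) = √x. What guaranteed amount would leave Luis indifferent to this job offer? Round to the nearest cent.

E[u] = 0.2·√6400 + 0.16·√2500 + 0.64·√102400 = 0.2·80 + 0.16·50 + 0.64·320 = 228.8
CE = (228.8)² = 52349.44

$52,349.44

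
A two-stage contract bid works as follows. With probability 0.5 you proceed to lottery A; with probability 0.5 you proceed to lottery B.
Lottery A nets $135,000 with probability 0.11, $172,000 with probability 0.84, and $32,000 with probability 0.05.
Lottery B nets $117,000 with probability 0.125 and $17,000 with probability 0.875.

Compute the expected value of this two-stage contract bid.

EV(A) = 0.11 × 135000 + 0.84 × 172000 + 0.05 × 32000 = 14850 + 144480 + 1600 = 160930
EV(B) = 0.125 × 117000 + 0.875 × 17000 = 14625 + 14875 = 29500
Overall = 0.5 × 160930 + 0.5 × 29500 = 80465 + 14750 = 95215

$95,215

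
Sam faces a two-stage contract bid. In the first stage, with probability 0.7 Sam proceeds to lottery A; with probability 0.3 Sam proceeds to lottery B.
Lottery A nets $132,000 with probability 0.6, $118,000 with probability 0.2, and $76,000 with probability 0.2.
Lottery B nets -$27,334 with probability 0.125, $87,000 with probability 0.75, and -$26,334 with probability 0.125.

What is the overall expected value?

EV(A) = 0.6 × 132000 + 0.2 × 118000 + 0.2 × 76000 = 79200 + 23600 + 15200 = 118000
EV(B) = 0.125 × (-27334) + 0.75 × 87000 + 0.125 × (-26334) = -3416.75 + 65250 − 3291.75 = 58541.5
Overall = 0.7 × 118000 + 0.3 × 58541.5 = 82600 + 17562.45 = 100162.45

$100,162.45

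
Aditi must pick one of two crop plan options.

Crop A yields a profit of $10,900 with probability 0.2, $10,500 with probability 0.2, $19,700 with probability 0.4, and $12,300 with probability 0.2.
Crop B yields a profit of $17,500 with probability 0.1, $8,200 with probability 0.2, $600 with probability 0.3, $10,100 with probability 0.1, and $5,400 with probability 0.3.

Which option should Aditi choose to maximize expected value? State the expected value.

Crop A = 0.2 × 10900 + 0.2 × 10500 + 0.4 × 19700 + 0.2 × 12300 = 2180 + 2100 + 7880 + 2460 = 14620
Crop B = 0.1 × 17500 + 0.2 × 8200 + 0.3 × 600 + 0.1 × 10100 + 0.3 × 5400 = 1750 + 1640 + 180 + 1010 + 1620 = 6200

Crop A ($14,620)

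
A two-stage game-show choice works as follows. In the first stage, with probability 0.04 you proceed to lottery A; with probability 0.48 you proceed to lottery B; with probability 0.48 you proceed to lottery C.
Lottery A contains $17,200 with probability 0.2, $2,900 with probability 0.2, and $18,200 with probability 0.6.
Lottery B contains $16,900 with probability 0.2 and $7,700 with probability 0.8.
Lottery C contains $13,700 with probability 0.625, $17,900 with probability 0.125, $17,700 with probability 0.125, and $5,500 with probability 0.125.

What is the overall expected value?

EV(A) = 0.2 × 17200 + 0.2 × 2900 + 0.6 × 18200 = 3440 + 580 + 10920 = 14940
EV(B) = 0.2 × 16900 + 0.8 × 7700 = 3380 + 6160 = 9540
EV(C) = 0.625 × 13700 + 0.125 × 17900 + 0.125 × 17700 + 0.125 × 5500 = 8562.5 + 2237.5 + 2212.5 + 687.5 = 13700
Overall = 0.04 × 14940 + 0.48 × 9540 + 0.48 × 13700 = 597.6 + 4579.2 + 6576 = 11752.8

$11,752.80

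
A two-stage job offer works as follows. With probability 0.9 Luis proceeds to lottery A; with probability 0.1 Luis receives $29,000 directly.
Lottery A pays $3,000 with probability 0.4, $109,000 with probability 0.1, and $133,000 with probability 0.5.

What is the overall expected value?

EV(A) = 0.4 × 3000 + 0.1 × 109000 + 0.5 × 133000 = 1200 + 10900 + 66500 = 78600
Branch B: 29000 (certain)
Overall = 0.9 × 78600 + 0.1 × 29000 = 70740 + 2900 = 73640

$73,640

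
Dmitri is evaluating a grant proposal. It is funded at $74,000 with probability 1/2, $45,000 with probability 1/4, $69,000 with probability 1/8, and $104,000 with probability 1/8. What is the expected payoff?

EV = 1/2 × 74000 + 1/4 × 45000 + 1/8 × 69000 + 1/8 × 104000 = 37000 + 11250 + 8625 + 13000 = 69875

$69,875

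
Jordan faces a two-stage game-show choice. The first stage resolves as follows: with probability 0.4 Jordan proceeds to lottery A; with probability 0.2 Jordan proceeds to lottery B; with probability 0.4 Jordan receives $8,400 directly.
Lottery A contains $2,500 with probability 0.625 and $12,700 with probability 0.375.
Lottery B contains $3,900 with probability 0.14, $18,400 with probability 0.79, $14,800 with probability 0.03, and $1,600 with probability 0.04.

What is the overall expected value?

$9,008

EV(A) = 0.625 × 2500 + 0.375 × 12700 = 1562.5 + 4762.5 = 6325
EV(B) = 0.14 × 3900 + 0.79 × 18400 + 0.03 × 14800 + 0.04 × 1600 = 546 + 14536 + 444 + 64 = 15590
Branch C: 8400 (certain)
Overall = 0.4 × 6325 + 0.2 × 15590 + 0.4 × 8400 = 2530 + 3118 + 3360 = 9008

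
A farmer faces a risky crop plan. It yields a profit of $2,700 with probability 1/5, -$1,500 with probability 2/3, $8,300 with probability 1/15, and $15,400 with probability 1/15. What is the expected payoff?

EV = 1/5 × 2700 + 2/3 × (-1500) + 1/15 × 8300 + 1/15 × 15400 = 540 − 1000 + 553.3333 + 1026.6667 = 1120

$1,120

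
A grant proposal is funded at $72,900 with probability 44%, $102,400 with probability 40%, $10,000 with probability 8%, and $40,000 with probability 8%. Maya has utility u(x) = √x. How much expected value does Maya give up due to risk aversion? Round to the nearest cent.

$3,703.36

E[u] = 0.44·√72900 + 0.4·√102400 + 0.08·√10000 + 0.08·√40000 = 0.44·270 + 0.4·320 + 0.08·100 + 0.08·200 = 270.8
CE = (270.8)² = 73332.64
Risk premium = EV − CE = 77036 − 73332.64 = 3703.36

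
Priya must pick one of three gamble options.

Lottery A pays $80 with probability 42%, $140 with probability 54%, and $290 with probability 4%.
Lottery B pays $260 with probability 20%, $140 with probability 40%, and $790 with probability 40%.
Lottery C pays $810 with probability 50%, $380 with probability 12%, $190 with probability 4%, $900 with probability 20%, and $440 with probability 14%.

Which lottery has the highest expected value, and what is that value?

Lottery C ($699.80)

Lottery A = 0.42 × 80 + 0.54 × 140 + 0.04 × 290 = 33.6 + 75.6 + 11.6 = 120.8
Lottery B = 0.2 × 260 + 0.4 × 140 + 0.4 × 790 = 52 + 56 + 316 = 424
Lottery C = 0.5 × 810 + 0.12 × 380 + 0.04 × 190 + 0.2 × 900 + 0.14 × 440 = 405 + 45.6 + 7.6 + 180 + 61.6 = 699.8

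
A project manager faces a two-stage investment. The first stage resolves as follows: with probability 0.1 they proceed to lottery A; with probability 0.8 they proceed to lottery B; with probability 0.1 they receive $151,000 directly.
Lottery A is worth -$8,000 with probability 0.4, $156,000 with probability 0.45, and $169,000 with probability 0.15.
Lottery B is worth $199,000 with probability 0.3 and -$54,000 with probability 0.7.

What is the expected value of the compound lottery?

$41,855

EV(A) = 0.4 × (-8000) + 0.45 × 156000 + 0.15 × 169000 = -3200 + 70200 + 25350 = 92350
EV(B) = 0.3 × 199000 + 0.7 × (-54000) = 59700 − 37800 = 21900
Branch C: 151000 (certain)
Overall = 0.1 × 92350 + 0.8 × 21900 + 0.1 × 151000 = 9235 + 17520 + 15100 = 41855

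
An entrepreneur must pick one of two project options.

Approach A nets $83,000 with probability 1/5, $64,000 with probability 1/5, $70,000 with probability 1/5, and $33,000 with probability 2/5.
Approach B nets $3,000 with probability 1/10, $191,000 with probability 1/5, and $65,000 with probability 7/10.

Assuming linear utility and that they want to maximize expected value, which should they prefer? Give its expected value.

Approach B ($84,000)

Approach A = 1/5 × 83000 + 1/5 × 64000 + 1/5 × 70000 + 2/5 × 33000 = 16600 + 12800 + 14000 + 13200 = 56600
Approach B = 1/10 × 3000 + 1/5 × 191000 + 7/10 × 65000 = 300 + 38200 + 45500 = 84000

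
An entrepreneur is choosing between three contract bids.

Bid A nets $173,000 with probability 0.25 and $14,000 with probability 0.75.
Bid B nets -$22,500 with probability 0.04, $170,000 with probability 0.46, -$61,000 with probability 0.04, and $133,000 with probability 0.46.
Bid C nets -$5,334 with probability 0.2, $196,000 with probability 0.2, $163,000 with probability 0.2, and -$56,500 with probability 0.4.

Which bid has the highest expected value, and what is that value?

Bid B ($136,040)

Bid A = 0.25 × 173000 + 0.75 × 14000 = 43250 + 10500 = 53750
Bid B = 0.04 × (-22500) + 0.46 × 170000 + 0.04 × (-61000) + 0.46 × 133000 = -900 + 78200 − 2440 + 61180 = 136040
Bid C = 0.2 × (-5334) + 0.2 × 196000 + 0.2 × 163000 + 0.4 × (-56500) = -1066.8 + 39200 + 32600 − 22600 = 48133.2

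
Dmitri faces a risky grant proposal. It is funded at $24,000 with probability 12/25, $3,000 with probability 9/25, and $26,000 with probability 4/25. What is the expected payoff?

EV = 12/25 × 24000 + 9/25 × 3000 + 4/25 × 26000 = 11520 + 1080 + 4160 = 16760

$16,760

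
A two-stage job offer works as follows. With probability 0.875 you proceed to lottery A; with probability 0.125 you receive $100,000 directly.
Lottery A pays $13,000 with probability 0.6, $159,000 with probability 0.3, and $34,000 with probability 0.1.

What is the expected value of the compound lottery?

$64,037.50

EV(A) = 0.6 × 13000 + 0.3 × 159000 + 0.1 × 34000 = 7800 + 47700 + 3400 = 58900
Branch B: 100000 (certain)
Overall = 0.875 × 58900 + 0.125 × 100000 = 51537.5 + 12500 = 64037.5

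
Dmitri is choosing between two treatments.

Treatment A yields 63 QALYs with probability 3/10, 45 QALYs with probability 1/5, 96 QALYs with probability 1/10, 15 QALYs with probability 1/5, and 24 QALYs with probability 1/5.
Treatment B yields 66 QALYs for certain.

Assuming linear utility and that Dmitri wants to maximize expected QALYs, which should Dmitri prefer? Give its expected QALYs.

Treatment B (66 QALYs)

Treatment A = 3/10 × 63 + 1/5 × 45 + 1/10 × 96 + 1/5 × 15 + 1/5 × 24 = 18.9 + 9 + 9.6 + 3 + 4.8 = 45.3
Treatment B: 66 (certain)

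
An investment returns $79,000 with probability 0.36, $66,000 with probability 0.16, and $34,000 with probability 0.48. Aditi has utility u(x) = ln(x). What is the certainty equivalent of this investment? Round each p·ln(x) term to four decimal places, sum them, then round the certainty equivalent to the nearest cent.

$51,215.63

E[u] = 0.36·ln(79000) + 0.16·ln(66000) + 0.48·ln(34000) = 4.0598 + 1.7756 + 5.0084 = 10.8438
CE = e^10.8438 ≈ 51215.63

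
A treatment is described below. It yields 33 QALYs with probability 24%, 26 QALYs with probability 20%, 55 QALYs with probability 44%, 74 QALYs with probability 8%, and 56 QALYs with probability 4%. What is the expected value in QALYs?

45.48 QALYs

EV = 0.24 × 33 + 0.2 × 26 + 0.44 × 55 + 0.08 × 74 + 0.04 × 56 = 7.92 + 5.2 + 24.2 + 5.92 + 2.24 = 45.48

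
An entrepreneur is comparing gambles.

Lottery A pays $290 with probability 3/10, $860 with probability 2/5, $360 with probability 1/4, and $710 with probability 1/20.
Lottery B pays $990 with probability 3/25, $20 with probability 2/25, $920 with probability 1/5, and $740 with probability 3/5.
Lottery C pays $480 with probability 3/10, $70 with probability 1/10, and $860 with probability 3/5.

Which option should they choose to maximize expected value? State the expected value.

Lottery A = 3/10 × 290 + 2/5 × 860 + 1/4 × 360 + 1/20 × 710 = 87 + 344 + 90 + 35.5 = 556.5
Lottery B = 3/25 × 990 + 2/25 × 20 + 1/5 × 920 + 3/5 × 740 = 118.8 + 1.6 + 184 + 444 = 748.4
Lottery C = 3/10 × 480 + 1/10 × 70 + 3/5 × 860 = 144 + 7 + 516 = 667

Lottery B ($748.40)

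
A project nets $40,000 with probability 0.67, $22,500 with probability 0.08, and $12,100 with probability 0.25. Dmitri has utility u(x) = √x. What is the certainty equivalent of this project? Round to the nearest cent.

E[u] = 0.67·√40000 + 0.08·√22500 + 0.25·√12100 = 0.67·200 + 0.08·150 + 0.25·110 = 173.5
CE = (173.5)² = 30102.25

$30,102.25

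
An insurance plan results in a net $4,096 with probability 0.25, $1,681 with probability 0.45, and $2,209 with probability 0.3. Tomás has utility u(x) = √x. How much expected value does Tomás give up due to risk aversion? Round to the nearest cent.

E[u] = 0.25·√4096 + 0.45·√1681 + 0.3·√2209 = 0.25·64 + 0.45·41 + 0.3·47 = 48.55
CE = (48.55)² = 2357.1025
Risk premium = EV − CE = 2443.15 − 2357.1025 = 86.0475

$86.05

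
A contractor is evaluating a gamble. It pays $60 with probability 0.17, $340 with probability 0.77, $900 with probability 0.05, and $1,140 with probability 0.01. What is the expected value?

EV = 0.17 × 60 + 0.77 × 340 + 0.05 × 900 + 0.01 × 1140 = 10.2 + 261.8 + 45 + 11.4 = 328.4

$328.40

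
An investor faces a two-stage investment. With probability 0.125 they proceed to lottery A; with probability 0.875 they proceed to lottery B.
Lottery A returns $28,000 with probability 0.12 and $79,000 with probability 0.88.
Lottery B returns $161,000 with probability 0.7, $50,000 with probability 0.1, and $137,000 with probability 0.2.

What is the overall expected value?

EV(A) = 0.12 × 28000 + 0.88 × 79000 = 3360 + 69520 = 72880
EV(B) = 0.7 × 161000 + 0.1 × 50000 + 0.2 × 137000 = 112700 + 5000 + 27400 = 145100
Overall = 0.125 × 72880 + 0.875 × 145100 = 9110 + 126962.5 = 136072.5

$136,072.50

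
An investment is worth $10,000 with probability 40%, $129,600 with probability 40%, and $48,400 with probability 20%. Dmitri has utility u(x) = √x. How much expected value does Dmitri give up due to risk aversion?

E[u] = 0.4·√10000 + 0.4·√129600 + 0.2·√48400 = 0.4·100 + 0.4·360 + 0.2·220 = 228
CE = (228)² = 51984
Risk premium = EV − CE = 65520 − 51984 = 13536

$13,536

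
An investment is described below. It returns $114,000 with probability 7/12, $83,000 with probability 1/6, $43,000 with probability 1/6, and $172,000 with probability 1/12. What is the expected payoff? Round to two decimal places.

EV = 7/12 × 114000 + 1/6 × 83000 + 1/6 × 43000 + 1/12 × 172000 = 66500 + 13833.3333 + 7166.6667 + 14333.3333 = 101833.3333

$101,833.33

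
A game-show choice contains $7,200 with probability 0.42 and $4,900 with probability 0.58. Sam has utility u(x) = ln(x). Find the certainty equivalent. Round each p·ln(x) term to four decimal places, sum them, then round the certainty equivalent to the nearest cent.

$5,760.04

E[u] = 0.42·ln(7200) + 0.58·ln(4900) = 3.7304 + 4.9283 = 8.6587
CE = e^8.6587 ≈ 5760.04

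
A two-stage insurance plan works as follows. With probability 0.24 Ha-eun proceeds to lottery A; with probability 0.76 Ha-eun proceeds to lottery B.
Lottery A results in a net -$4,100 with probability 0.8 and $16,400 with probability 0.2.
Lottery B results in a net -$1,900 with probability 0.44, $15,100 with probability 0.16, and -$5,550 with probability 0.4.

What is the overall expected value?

-$486.40

EV(A) = 0.8 × (-4100) + 0.2 × 16400 = -3280 + 3280 = 0
EV(B) = 0.44 × (-1900) + 0.16 × 15100 + 0.4 × (-5550) = -836 + 2416 − 2220 = -640
Overall = 0.24 × 0 + 0.76 × (-640) = 0 − 486.4 = -486.4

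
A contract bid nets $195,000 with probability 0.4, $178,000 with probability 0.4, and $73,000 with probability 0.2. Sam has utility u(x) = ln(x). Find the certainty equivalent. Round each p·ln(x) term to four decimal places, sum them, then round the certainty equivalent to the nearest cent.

$154,461.48

E[u] = 0.4·ln(195000) + 0.4·ln(178000) + 0.2·ln(73000) = 4.8723 + 4.8358 + 2.2396 = 11.9477
CE = e^11.9477 ≈ 154461.48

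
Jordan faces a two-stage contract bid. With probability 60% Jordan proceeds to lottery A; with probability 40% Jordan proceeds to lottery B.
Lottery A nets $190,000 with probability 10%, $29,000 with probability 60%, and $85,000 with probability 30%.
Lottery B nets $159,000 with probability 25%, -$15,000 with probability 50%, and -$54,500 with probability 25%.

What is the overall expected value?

$44,590

EV(A) = 0.1 × 190000 + 0.6 × 29000 + 0.3 × 85000 = 19000 + 17400 + 25500 = 61900
EV(B) = 0.25 × 159000 + 0.5 × (-15000) + 0.25 × (-54500) = 39750 − 7500 − 13625 = 18625
Overall = 0.6 × 61900 + 0.4 × 18625 = 37140 + 7450 = 44590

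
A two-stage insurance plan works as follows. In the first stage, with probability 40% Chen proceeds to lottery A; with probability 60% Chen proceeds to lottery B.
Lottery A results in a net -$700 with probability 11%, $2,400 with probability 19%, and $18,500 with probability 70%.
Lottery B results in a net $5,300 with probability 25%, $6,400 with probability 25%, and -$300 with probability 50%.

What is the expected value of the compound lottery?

$6,996.60

EV(A) = 0.11 × (-700) + 0.19 × 2400 + 0.7 × 18500 = -77 + 456 + 12950 = 13329
EV(B) = 0.25 × 5300 + 0.25 × 6400 + 0.5 × (-300) = 1325 + 1600 − 150 = 2775
Overall = 0.4 × 13329 + 0.6 × 2775 = 5331.6 + 1665 = 6996.6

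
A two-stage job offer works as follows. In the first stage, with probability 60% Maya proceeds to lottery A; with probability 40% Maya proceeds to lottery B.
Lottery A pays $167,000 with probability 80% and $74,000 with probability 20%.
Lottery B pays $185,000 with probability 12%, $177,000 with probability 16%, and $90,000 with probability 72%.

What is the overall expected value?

EV(A) = 0.8 × 167000 + 0.2 × 74000 = 133600 + 14800 = 148400
EV(B) = 0.12 × 185000 + 0.16 × 177000 + 0.72 × 90000 = 22200 + 28320 + 64800 = 115320
Overall = 0.6 × 148400 + 0.4 × 115320 = 89040 + 46128 = 135168

$135,168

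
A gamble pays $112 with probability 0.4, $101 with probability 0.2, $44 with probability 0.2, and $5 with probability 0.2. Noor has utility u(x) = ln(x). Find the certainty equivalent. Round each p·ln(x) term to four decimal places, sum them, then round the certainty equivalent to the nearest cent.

E[u] = 0.4·ln(112) + 0.2·ln(101) + 0.2·ln(44) + 0.2·ln(5) = 1.8874 + 0.9230 + 0.7568 + 0.3219 = 3.8891
CE = e^3.8891 ≈ 48.87

$48.87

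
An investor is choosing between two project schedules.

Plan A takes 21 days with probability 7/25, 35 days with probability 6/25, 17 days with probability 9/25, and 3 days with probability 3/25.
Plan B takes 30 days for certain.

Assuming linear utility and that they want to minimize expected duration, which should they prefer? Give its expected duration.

Plan A = 7/25 × 21 + 6/25 × 35 + 9/25 × 17 + 3/25 × 3 = 5.88 + 8.4 + 6.12 + 0.36 = 20.76
Plan B: 30 (certain)

Plan A (20.76 days)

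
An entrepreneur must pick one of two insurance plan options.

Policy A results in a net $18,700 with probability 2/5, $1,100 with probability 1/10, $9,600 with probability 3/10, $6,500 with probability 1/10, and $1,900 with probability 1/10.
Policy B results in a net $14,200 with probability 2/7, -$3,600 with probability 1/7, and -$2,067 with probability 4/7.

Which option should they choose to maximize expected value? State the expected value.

Policy A = 2/5 × 18700 + 1/10 × 1100 + 3/10 × 9600 + 1/10 × 6500 + 1/10 × 1900 = 7480 + 110 + 2880 + 650 + 190 = 11310
Policy B = 2/7 × 14200 + 1/7 × (-3600) + 4/7 × (-2067) = 4057.1429 − 514.2857 − 1181.1429 = 2361.7143

Policy A ($11,310)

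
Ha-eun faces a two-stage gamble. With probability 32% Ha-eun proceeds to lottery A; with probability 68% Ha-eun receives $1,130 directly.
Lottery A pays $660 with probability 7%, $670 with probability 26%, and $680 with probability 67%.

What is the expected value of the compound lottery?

EV(A) = 0.07 × 660 + 0.26 × 670 + 0.67 × 680 = 46.2 + 174.2 + 455.6 = 676
Branch B: 1130 (certain)
Overall = 0.32 × 676 + 0.68 × 1130 = 216.32 + 768.4 = 984.72

$984.72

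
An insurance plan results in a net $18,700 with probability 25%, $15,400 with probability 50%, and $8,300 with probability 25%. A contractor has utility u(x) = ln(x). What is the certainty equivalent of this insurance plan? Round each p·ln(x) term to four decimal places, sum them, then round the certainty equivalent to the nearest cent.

E[u] = 0.25·ln(18700) + 0.5·ln(15400) + 0.25·ln(8300) = 2.4591 + 4.8211 + 2.2560 = 9.5362
CE = e^9.5362 ≈ 13852.21

$13,852.21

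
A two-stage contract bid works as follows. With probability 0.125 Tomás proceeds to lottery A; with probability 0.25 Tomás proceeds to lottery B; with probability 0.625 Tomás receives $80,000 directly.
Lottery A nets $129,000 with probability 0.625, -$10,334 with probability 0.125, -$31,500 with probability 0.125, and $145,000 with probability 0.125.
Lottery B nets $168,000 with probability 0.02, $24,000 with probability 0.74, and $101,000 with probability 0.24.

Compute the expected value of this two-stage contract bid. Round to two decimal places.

EV(A) = 0.625 × 129000 + 0.125 × (-10334) + 0.125 × (-31500) + 0.125 × 145000 = 80625 − 1291.75 − 3937.5 + 18125 = 93520.75
EV(B) = 0.02 × 168000 + 0.74 × 24000 + 0.24 × 101000 = 3360 + 17760 + 24240 = 45360
Branch C: 80000 (certain)
Overall = 0.125 × 93520.75 + 0.25 × 45360 + 0.625 × 80000 = 11690.09375 + 11340 + 50000 = 73030.09375

$73,030.09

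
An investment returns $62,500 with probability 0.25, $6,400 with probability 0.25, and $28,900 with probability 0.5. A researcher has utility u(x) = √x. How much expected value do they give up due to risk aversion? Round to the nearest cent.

E[u] = 0.25·√62500 + 0.25·√6400 + 0.5·√28900 = 0.25·250 + 0.25·80 + 0.5·170 = 167.5
CE = (167.5)² = 28056.25
Risk premium = EV − CE = 31675 − 28056.25 = 3618.75

$3,618.75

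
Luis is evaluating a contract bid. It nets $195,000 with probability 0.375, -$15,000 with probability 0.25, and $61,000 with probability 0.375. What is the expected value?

EV = 0.375 × 195000 + 0.25 × (-15000) + 0.375 × 61000 = 73125 − 3750 + 22875 = 92250

$92,250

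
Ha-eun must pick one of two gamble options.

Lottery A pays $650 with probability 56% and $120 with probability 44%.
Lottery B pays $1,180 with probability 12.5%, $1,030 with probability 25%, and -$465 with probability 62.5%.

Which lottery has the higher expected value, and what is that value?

Lottery A = 0.56 × 650 + 0.44 × 120 = 364 + 52.8 = 416.8
Lottery B = 0.125 × 1180 + 0.25 × 1030 + 0.625 × (-465) = 147.5 + 257.5 − 290.625 = 114.375

Lottery A ($416.80)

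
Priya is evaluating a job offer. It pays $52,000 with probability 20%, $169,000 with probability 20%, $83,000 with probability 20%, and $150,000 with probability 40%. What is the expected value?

EV = 0.2 × 52000 + 0.2 × 169000 + 0.2 × 83000 + 0.4 × 150000 = 10400 + 33800 + 16600 + 60000 = 120800

$120,800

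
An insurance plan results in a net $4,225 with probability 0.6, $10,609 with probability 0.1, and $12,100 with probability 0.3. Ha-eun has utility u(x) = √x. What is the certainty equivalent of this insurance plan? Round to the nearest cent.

E[u] = 0.6·√4225 + 0.1·√10609 + 0.3·√12100 = 0.6·65 + 0.1·103 + 0.3·110 = 82.3
CE = (82.3)² = 6773.29

$6,773.29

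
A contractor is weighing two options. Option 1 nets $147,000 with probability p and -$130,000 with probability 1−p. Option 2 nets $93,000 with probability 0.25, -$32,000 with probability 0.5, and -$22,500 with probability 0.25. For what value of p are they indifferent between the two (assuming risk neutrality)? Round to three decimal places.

p = 0.475

EV(Option 2) = 0.25 × 93000 + 0.5 × (-32000) + 0.25 × (-22500) = 23250 − 16000 − 5625 = 1625
p·147000 + (1−p)·(-130000) = 1625
277000p − 130000 = 1625
p = (1625 + 130000) / 277000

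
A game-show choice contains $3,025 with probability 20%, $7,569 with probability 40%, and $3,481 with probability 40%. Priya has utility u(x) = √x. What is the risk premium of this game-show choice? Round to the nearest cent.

E[u] = 0.2·√3025 + 0.4·√7569 + 0.4·√3481 = 0.2·55 + 0.4·87 + 0.4·59 = 69.4
CE = (69.4)² = 4816.36
Risk premium = EV − CE = 5025 − 4816.36 = 208.64

$208.64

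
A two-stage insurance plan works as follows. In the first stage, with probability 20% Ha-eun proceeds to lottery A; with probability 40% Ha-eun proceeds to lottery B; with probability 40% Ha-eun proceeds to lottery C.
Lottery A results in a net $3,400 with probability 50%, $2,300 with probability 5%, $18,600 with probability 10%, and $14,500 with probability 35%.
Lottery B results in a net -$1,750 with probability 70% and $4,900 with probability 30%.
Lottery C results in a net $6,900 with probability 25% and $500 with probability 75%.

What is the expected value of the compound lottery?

EV(A) = 0.5 × 3400 + 0.05 × 2300 + 0.1 × 18600 + 0.35 × 14500 = 1700 + 115 + 1860 + 5075 = 8750
EV(B) = 0.7 × (-1750) + 0.3 × 4900 = -1225 + 1470 = 245
EV(C) = 0.25 × 6900 + 0.75 × 500 = 1725 + 375 = 2100
Overall = 0.2 × 8750 + 0.4 × 245 + 0.4 × 2100 = 1750 + 98 + 840 = 2688

$2,688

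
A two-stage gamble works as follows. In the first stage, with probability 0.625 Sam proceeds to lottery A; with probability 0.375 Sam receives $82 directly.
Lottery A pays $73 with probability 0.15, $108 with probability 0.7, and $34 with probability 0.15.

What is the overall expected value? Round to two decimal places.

$88.03

EV(A) = 0.15 × 73 + 0.7 × 108 + 0.15 × 34 = 10.95 + 75.6 + 5.1 = 91.65
Branch B: 82 (certain)
Overall = 0.625 × 91.65 + 0.375 × 82 = 57.28125 + 30.75 = 88.03125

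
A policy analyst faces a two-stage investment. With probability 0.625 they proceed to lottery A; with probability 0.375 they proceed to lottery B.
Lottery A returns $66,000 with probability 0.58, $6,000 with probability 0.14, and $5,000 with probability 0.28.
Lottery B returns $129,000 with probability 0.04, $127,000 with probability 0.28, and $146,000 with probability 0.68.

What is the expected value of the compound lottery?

EV(A) = 0.58 × 66000 + 0.14 × 6000 + 0.28 × 5000 = 38280 + 840 + 1400 = 40520
EV(B) = 0.04 × 129000 + 0.28 × 127000 + 0.68 × 146000 = 5160 + 35560 + 99280 = 140000
Overall = 0.625 × 40520 + 0.375 × 140000 = 25325 + 52500 = 77825

$77,825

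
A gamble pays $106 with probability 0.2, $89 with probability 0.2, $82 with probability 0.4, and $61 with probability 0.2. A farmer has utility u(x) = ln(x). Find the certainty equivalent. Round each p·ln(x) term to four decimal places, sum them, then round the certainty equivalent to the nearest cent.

E[u] = 0.2·ln(106) + 0.2·ln(89) + 0.4·ln(82) + 0.2·ln(61) = 0.9327 + 0.8977 + 1.7627 + 0.8222 = 4.4153
CE = e^4.4153 ≈ 82.71

$82.71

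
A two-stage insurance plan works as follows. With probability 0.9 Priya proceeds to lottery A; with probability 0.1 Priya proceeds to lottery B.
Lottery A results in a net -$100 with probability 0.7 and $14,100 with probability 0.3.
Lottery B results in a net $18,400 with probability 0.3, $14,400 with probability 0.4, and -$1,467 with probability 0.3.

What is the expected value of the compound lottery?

$4,827.99

EV(A) = 0.7 × (-100) + 0.3 × 14100 = -70 + 4230 = 4160
EV(B) = 0.3 × 18400 + 0.4 × 14400 + 0.3 × (-1467) = 5520 + 5760 − 440.1 = 10839.9
Overall = 0.9 × 4160 + 0.1 × 10839.9 = 3744 + 1083.99 = 4827.99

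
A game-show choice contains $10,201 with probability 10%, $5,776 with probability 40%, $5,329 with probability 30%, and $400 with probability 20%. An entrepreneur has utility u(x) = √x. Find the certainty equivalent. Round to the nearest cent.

E[u] = 0.1·√10201 + 0.4·√5776 + 0.3·√5329 + 0.2·√400 = 0.1·101 + 0.4·76 + 0.3·73 + 0.2·20 = 66.4
CE = (66.4)² = 4408.96

$4,408.96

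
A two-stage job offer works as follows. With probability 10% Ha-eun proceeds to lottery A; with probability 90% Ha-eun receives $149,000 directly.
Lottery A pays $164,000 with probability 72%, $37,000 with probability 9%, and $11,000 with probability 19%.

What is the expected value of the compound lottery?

$146,450

EV(A) = 0.72 × 164000 + 0.09 × 37000 + 0.19 × 11000 = 118080 + 3330 + 2090 = 123500
Branch B: 149000 (certain)
Overall = 0.1 × 123500 + 0.9 × 149000 = 12350 + 134100 = 146450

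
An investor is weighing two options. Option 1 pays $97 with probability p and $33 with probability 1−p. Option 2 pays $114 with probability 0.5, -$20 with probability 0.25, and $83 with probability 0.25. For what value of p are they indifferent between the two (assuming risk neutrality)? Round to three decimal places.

EV(Option 2) = 0.5 × 114 + 0.25 × (-20) + 0.25 × 83 = 57 − 5 + 20.75 = 72.75
p·97 + (1−p)·33 = 72.75
64p + 33 = 72.75
p = (72.75 − 33) / 64

p = 0.621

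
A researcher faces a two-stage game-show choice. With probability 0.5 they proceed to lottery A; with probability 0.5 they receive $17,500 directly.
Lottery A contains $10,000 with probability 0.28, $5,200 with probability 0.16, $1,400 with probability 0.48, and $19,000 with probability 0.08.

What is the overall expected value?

$11,662

EV(A) = 0.28 × 10000 + 0.16 × 5200 + 0.48 × 1400 + 0.08 × 19000 = 2800 + 832 + 672 + 1520 = 5824
Branch B: 17500 (certain)
Overall = 0.5 × 5824 + 0.5 × 17500 = 2912 + 8750 = 11662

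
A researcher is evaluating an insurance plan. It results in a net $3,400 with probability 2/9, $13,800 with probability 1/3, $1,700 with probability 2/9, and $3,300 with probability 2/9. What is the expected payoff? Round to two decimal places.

EV = 2/9 × 3400 + 1/3 × 13800 + 2/9 × 1700 + 2/9 × 3300 = 755.5556 + 4600 + 377.7778 + 733.3333 = 6466.6667

$6,466.67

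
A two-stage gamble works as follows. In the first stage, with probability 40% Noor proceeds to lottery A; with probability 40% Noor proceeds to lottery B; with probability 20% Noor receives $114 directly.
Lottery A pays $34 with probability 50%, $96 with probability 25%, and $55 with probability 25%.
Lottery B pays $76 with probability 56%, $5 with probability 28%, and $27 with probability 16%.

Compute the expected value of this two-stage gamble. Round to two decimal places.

EV(A) = 0.5 × 34 + 0.25 × 96 + 0.25 × 55 = 17 + 24 + 13.75 = 54.75
EV(B) = 0.56 × 76 + 0.28 × 5 + 0.16 × 27 = 42.56 + 1.4 + 4.32 = 48.28
Branch C: 114 (certain)
Overall = 0.4 × 54.75 + 0.4 × 48.28 + 0.2 × 114 = 21.9 + 19.312 + 22.8 = 64.012

$64.01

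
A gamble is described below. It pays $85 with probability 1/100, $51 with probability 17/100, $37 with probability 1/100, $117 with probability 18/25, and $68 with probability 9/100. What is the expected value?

EV = 1/100 × 85 + 17/100 × 51 + 1/100 × 37 + 18/25 × 117 + 9/100 × 68 = 0.85 + 8.67 + 0.37 + 84.24 + 6.12 = 100.25

$100.25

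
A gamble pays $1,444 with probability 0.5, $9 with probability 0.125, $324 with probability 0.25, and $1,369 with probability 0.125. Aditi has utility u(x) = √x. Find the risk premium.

$163

E[u] = 0.5·√1444 + 0.125·√9 + 0.25·√324 + 0.125·√1369 = 0.5·38 + 0.125·3 + 0.25·18 + 0.125·37 = 28.5
CE = (28.5)² = 812.25
Risk premium = EV − CE = 975.25 − 812.25 = 163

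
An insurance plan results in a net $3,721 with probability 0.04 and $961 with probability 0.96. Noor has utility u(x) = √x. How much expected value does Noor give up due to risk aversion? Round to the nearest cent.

$34.56

E[u] = 0.04·√3721 + 0.96·√961 = 0.04·61 + 0.96·31 = 32.2
CE = (32.2)² = 1036.84
Risk premium = EV − CE = 1071.4 − 1036.84 = 34.56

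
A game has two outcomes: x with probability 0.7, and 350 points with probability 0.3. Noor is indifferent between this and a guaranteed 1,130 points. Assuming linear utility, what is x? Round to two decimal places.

0.7·x + 0.3·350 = 1130
0.7·x = 1130 − 105 = 1025
x = 1025 / 0.7 = 1464.2857

x = 1464.29 points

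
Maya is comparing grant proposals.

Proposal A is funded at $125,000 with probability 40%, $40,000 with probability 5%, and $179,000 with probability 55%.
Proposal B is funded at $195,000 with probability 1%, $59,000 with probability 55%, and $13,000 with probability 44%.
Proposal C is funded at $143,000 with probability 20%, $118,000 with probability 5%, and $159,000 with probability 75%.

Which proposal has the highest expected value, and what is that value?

Proposal C ($153,750)

Proposal A = 0.4 × 125000 + 0.05 × 40000 + 0.55 × 179000 = 50000 + 2000 + 98450 = 150450
Proposal B = 0.01 × 195000 + 0.55 × 59000 + 0.44 × 13000 = 1950 + 32450 + 5720 = 40120
Proposal C = 0.2 × 143000 + 0.05 × 118000 + 0.75 × 159000 = 28600 + 5900 + 119250 = 153750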